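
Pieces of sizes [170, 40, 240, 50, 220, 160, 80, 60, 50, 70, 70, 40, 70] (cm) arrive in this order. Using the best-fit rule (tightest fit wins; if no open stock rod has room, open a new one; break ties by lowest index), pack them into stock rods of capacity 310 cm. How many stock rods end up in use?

5

  170 → stock rod 1 (new)  [load 170/310]
  40 → stock rod 1  [load 210/310]
  240 → stock rod 2 (new)  [load 240/310]
  50 → stock rod 2  [load 290/310]
  220 → stock rod 3 (new)  [load 220/310]
  160 → stock rod 4 (new)  [load 160/310]
  80 → stock rod 3  [load 300/310]
  60 → stock rod 1  [load 270/310]
  50 → stock rod 4  [load 210/310]
  70 → stock rod 4  [load 280/310]
  70 → stock rod 5 (new)  [load 70/310]
  40 → stock rod 1  [load 310/310]
  70 → stock rod 5  [load 140/310]
5 stock rods opened.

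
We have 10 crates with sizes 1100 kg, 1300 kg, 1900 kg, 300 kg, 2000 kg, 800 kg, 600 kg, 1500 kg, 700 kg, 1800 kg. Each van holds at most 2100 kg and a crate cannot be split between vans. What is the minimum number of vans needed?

Total = 2000 + 1900 + 1800 + 1500 + 1300 + 1100 + 800 + 700 + 600 + 300 = 12000 kg.
Lower bound: ⌈12000/2100⌉ = 6 vans.
A packing using 6 vans:
  van 1: 2000 = 2000
  van 2: 1900 = 1900
  van 3: 1800 + 300 = 2100
  van 4: 1500 + 600 = 2100
  van 5: 1300 + 800 = 2100
  van 6: 1100 + 700 = 1800
This matches the lower bound, so 6 is optimal.

6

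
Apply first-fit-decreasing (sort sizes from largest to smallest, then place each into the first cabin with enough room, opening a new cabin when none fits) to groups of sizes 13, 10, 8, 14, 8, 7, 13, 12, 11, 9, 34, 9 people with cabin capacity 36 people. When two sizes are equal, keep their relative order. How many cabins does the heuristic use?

5

Sorted descending: 34, 14, 13, 13, 12, 11, 10, 9, 9, 8, 8, 7.
  34 → cabin 1 (new)  [load 34/36]
  14 → cabin 2 (new)  [load 14/36]
  13 → cabin 2  [load 27/36]
  13 → cabin 3 (new)  [load 13/36]
  12 → cabin 3  [load 25/36]
  11 → cabin 3  [load 36/36]
  10 → cabin 4 (new)  [load 10/36]
  9 → cabin 2  [load 36/36]
  9 → cabin 4  [load 19/36]
  8 → cabin 4  [load 27/36]
  8 → cabin 4  [load 35/36]
  7 → cabin 5 (new)  [load 7/36]
5 cabins opened.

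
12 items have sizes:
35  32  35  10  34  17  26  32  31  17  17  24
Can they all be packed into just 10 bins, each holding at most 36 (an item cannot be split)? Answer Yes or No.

Yes

A valid assignment using 10 bins:
  bin 1: 35 = 35
  bin 2: 35 = 35
  bin 3: 34 = 34
  bin 4: 32 = 32
  bin 5: 32 = 32
  bin 6: 31 = 31
  bin 7: 26 + 10 = 36
  bin 8: 24 = 24
  bin 9: 17 + 17 = 34
  bin 10: 17 = 17
Every load is within 36, so 10 bins suffice.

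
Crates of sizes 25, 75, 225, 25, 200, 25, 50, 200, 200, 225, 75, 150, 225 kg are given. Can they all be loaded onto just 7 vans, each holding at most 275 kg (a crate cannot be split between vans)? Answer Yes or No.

Yes

A valid assignment using 7 vans:
  van 1: 225 + 50 = 275
  van 2: 225 + 25 + 25 = 275
  van 3: 225 + 25 = 250
  van 4: 200 + 75 = 275
  van 5: 200 + 75 = 275
  van 6: 200 = 200
  van 7: 150 = 150
Every load is within 275 kg, so 7 vans suffice.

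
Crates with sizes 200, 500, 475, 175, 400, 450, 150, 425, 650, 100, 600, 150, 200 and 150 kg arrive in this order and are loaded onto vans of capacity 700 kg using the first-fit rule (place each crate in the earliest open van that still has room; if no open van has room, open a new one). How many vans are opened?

  200 → van 1 (new)  [load 200/700]
  500 → van 1  [load 700/700]
  475 → van 2 (new)  [load 475/700]
  175 → van 2  [load 650/700]
  400 → van 3 (new)  [load 400/700]
  450 → van 4 (new)  [load 450/700]
  150 → van 3  [load 550/700]
  425 → van 5 (new)  [load 425/700]
  650 → van 6 (new)  [load 650/700]
  100 → van 3  [load 650/700]
  600 → van 7 (new)  [load 600/700]
  150 → van 4  [load 600/700]
  200 → van 5  [load 625/700]
  150 → van 8 (new)  [load 150/700]
8 vans opened.

8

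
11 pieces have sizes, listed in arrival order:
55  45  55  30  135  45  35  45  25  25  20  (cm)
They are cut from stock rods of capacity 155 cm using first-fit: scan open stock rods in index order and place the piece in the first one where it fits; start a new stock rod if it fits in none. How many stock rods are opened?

4

  55 → stock rod 1 (new)  [load 55/155]
  45 → stock rod 1  [load 100/155]
  55 → stock rod 1  [load 155/155]
  30 → stock rod 2 (new)  [load 30/155]
  135 → stock rod 3 (new)  [load 135/155]
  45 → stock rod 2  [load 75/155]
  35 → stock rod 2  [load 110/155]
  45 → stock rod 2  [load 155/155]
  25 → stock rod 4 (new)  [load 25/155]
  25 → stock rod 4  [load 50/155]
  20 → stock rod 3  [load 155/155]
4 stock rods opened.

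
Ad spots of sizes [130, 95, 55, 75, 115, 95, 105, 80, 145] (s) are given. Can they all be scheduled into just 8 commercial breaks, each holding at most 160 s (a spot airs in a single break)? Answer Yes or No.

Yes

A valid assignment using 7 commercial breaks:
  break 1: 145 = 145
  break 2: 130 = 130
  break 3: 115 = 115
  break 4: 105 + 55 = 160
  break 5: 95 = 95
  break 6: 95 = 95
  break 7: 80 + 75 = 155
That uses only 7 ≤ 8, so 8 commercial breaks are enough.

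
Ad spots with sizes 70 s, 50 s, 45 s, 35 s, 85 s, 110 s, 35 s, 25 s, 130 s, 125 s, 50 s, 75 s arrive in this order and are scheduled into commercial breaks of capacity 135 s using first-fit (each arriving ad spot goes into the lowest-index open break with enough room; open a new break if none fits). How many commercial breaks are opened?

7

  70 → break 1 (new)  [load 70/135]
  50 → break 1  [load 120/135]
  45 → break 2 (new)  [load 45/135]
  35 → break 2  [load 80/135]
  85 → break 3 (new)  [load 85/135]
  110 → break 4 (new)  [load 110/135]
  35 → break 2  [load 115/135]
  25 → break 3  [load 110/135]
  130 → break 5 (new)  [load 130/135]
  125 → break 6 (new)  [load 125/135]
  50 → break 7 (new)  [load 50/135]
  75 → break 7  [load 125/135]
7 commercial breaks opened.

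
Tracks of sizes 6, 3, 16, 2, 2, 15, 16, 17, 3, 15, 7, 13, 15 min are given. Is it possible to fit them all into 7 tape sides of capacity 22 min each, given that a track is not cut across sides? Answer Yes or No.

A valid assignment using 7 tape sides:
  side 1: 17 + 3 + 2 = 22
  side 2: 16 + 6 = 22
  side 3: 16 + 3 + 2 = 21
  side 4: 15 + 7 = 22
  side 5: 15 = 15
  side 6: 15 = 15
  side 7: 13 = 13
Every load is within 22 min, so 7 tape sides suffice.

Yes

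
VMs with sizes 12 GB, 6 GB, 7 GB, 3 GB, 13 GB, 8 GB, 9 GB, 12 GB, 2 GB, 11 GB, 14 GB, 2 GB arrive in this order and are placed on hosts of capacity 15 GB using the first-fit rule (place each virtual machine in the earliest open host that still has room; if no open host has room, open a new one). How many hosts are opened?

  12 → host 1 (new)  [load 12/15]
  6 → host 2 (new)  [load 6/15]
  7 → host 2  [load 13/15]
  3 → host 1  [load 15/15]
  13 → host 3 (new)  [load 13/15]
  8 → host 4 (new)  [load 8/15]
  9 → host 5 (new)  [load 9/15]
  12 → host 6 (new)  [load 12/15]
  2 → host 2  [load 15/15]
  11 → host 7 (new)  [load 11/15]
  14 → host 8 (new)  [load 14/15]
  2 → host 3  [load 15/15]
8 hosts opened.

8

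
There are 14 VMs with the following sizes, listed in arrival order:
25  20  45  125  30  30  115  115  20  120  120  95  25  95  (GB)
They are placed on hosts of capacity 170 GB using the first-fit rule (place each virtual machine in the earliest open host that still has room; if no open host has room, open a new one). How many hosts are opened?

  25 → host 1 (new)  [load 25/170]
  20 → host 1  [load 45/170]
  45 → host 1  [load 90/170]
  125 → host 2 (new)  [load 125/170]
  30 → host 1  [load 120/170]
  30 → host 1  [load 150/170]
  115 → host 3 (new)  [load 115/170]
  115 → host 4 (new)  [load 115/170]
  20 → host 1  [load 170/170]
  120 → host 5 (new)  [load 120/170]
  120 → host 6 (new)  [load 120/170]
  95 → host 7 (new)  [load 95/170]
  25 → host 2  [load 150/170]
  95 → host 8 (new)  [load 95/170]
8 hosts opened.

8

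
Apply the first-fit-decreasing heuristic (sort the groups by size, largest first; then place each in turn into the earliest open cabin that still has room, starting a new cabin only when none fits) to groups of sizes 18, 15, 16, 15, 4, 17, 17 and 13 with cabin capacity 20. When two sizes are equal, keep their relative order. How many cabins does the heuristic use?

7

Sorted descending: 18, 17, 17, 16, 15, 15, 13, 4.
  18 → cabin 1 (new)  [load 18/20]
  17 → cabin 2 (new)  [load 17/20]
  17 → cabin 3 (new)  [load 17/20]
  16 → cabin 4 (new)  [load 16/20]
  15 → cabin 5 (new)  [load 15/20]
  15 → cabin 6 (new)  [load 15/20]
  13 → cabin 7 (new)  [load 13/20]
  4 → cabin 4  [load 20/20]
7 cabins opened.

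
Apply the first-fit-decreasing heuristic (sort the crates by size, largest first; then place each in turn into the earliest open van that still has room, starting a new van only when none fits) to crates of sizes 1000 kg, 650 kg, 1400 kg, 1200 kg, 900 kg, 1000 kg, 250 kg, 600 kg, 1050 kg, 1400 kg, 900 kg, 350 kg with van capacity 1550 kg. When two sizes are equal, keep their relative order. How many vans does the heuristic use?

8

Sorted descending: 1400, 1400, 1200, 1050, 1000, 1000, 900, 900, 650, 600, 350, 250.
  1400 → van 1 (new)  [load 1400/1550]
  1400 → van 2 (new)  [load 1400/1550]
  1200 → van 3 (new)  [load 1200/1550]
  1050 → van 4 (new)  [load 1050/1550]
  1000 → van 5 (new)  [load 1000/1550]
  1000 → van 6 (new)  [load 1000/1550]
  900 → van 7 (new)  [load 900/1550]
  900 → van 8 (new)  [load 900/1550]
  650 → van 7  [load 1550/1550]
  600 → van 8  [load 1500/1550]
  350 → van 3  [load 1550/1550]
  250 → van 4  [load 1300/1550]
8 vans opened.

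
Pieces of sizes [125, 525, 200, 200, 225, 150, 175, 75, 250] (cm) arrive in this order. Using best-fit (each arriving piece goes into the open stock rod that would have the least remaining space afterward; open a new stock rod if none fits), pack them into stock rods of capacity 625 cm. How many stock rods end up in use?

  125 → stock rod 1 (new)  [load 125/625]
  525 → stock rod 2 (new)  [load 525/625]
  200 → stock rod 1  [load 325/625]
  200 → stock rod 1  [load 525/625]
  225 → stock rod 3 (new)  [load 225/625]
  150 → stock rod 3  [load 375/625]
  175 → stock rod 3  [load 550/625]
  75 → stock rod 3  [load 625/625]
  250 → stock rod 4 (new)  [load 250/625]
4 stock rods opened.

4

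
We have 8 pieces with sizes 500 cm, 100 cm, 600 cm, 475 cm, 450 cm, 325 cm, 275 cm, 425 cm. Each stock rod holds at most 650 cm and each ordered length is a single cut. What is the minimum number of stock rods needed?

6

Total = 600 + 500 + 475 + 450 + 425 + 325 + 275 + 100 = 3150 cm.
Lower bound: ⌈3150/650⌉ = 5 stock rods.
A packing using 6 stock rods:
  stock rod 1: 600 = 600
  stock rod 2: 500 + 100 = 600
  stock rod 3: 475 = 475
  stock rod 4: 450 = 450
  stock rod 5: 425 = 425
  stock rod 6: 325 + 275 = 600
No arrangement into 5 stock rods stays within capacity, so 6 is optimal.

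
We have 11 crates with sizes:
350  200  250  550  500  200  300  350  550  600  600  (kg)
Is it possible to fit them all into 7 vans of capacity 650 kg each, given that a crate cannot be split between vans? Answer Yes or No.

No

Total = 4450 kg; ⌈4450/650⌉ = 7.
The bound of 7 does not rule out 7, but exhaustive search shows no assignment into 7 vans of capacity 650 kg exists — the minimum is 8.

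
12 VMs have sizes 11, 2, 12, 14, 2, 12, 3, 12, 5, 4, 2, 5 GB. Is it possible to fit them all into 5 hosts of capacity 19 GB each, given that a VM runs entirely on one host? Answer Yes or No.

A valid assignment using 5 hosts:
  host 1: 14 + 5 = 19
  host 2: 12 + 5 + 2 = 19
  host 3: 12 + 4 + 3 = 19
  host 4: 12 + 2 + 2 = 16
  host 5: 11 = 11
Every load is within 19 GB, so 5 hosts suffice.

Yes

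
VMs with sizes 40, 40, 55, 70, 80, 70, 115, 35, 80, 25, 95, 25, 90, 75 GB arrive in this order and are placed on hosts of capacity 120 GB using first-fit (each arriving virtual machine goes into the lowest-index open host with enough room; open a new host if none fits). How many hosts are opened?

  40 → host 1 (new)  [load 40/120]
  40 → host 1  [load 80/120]
  55 → host 2 (new)  [load 55/120]
  70 → host 3 (new)  [load 70/120]
  80 → host 4 (new)  [load 80/120]
  70 → host 5 (new)  [load 70/120]
  115 → host 6 (new)  [load 115/120]
  35 → host 1  [load 115/120]
  80 → host 7 (new)  [load 80/120]
  25 → host 2  [load 80/120]
  95 → host 8 (new)  [load 95/120]
  25 → host 2  [load 105/120]
  90 → host 9 (new)  [load 90/120]
  75 → host 10 (new)  [load 75/120]
10 hosts opened.

10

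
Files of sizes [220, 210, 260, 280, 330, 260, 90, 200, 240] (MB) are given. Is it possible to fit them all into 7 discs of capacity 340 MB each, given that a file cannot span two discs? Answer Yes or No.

Total = 2090 MB; ⌈2090/340⌉ = 7.
8 files each exceed half the capacity and cannot share a disc, forcing at least 8 discs.
At least 8 discs are required, but only 7 are allowed.

No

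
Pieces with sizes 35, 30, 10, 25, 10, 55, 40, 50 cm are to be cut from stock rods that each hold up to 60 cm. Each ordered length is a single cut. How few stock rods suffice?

Total = 55 + 50 + 40 + 35 + 30 + 25 + 10 + 10 = 255 cm.
Lower bound: ⌈255/60⌉ = 5 stock rods.
A packing using 5 stock rods:
  stock rod 1: 55 = 55
  stock rod 2: 50 + 10 = 60
  stock rod 3: 40 + 10 = 50
  stock rod 4: 35 + 25 = 60
  stock rod 5: 30 = 30
This matches the lower bound, so 5 is optimal.

5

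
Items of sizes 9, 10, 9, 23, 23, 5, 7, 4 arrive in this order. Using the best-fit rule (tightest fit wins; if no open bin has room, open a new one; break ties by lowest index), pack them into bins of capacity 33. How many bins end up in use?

3

  9 → bin 1 (new)  [load 9/33]
  10 → bin 1  [load 19/33]
  9 → bin 1  [load 28/33]
  23 → bin 2 (new)  [load 23/33]
  23 → bin 3 (new)  [load 23/33]
  5 → bin 1  [load 33/33]
  7 → bin 2  [load 30/33]
  4 → bin 3  [load 27/33]
3 bins opened.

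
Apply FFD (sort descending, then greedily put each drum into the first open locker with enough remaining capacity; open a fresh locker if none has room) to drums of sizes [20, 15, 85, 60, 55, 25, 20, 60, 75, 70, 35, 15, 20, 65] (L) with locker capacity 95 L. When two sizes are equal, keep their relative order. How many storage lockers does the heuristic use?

7

Sorted descending: 85, 75, 70, 65, 60, 60, 55, 35, 25, 20, 20, 20, 15, 15.
  85 → locker 1 (new)  [load 85/95]
  75 → locker 2 (new)  [load 75/95]
  70 → locker 3 (new)  [load 70/95]
  65 → locker 4 (new)  [load 65/95]
  60 → locker 5 (new)  [load 60/95]
  60 → locker 6 (new)  [load 60/95]
  55 → locker 7 (new)  [load 55/95]
  35 → locker 5  [load 95/95]
  25 → locker 3  [load 95/95]
  20 → locker 2  [load 95/95]
  20 → locker 4  [load 85/95]
  20 → locker 6  [load 80/95]
  15 → locker 6  [load 95/95]
  15 → locker 7  [load 70/95]
7 storage lockers opened.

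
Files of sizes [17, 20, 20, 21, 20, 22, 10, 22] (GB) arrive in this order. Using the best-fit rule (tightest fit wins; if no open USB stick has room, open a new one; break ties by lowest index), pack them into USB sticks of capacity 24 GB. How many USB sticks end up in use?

8

  17 → USB stick 1 (new)  [load 17/24]
  20 → USB stick 2 (new)  [load 20/24]
  20 → USB stick 3 (new)  [load 20/24]
  21 → USB stick 4 (new)  [load 21/24]
  20 → USB stick 5 (new)  [load 20/24]
  22 → USB stick 6 (new)  [load 22/24]
  10 → USB stick 7 (new)  [load 10/24]
  22 → USB stick 8 (new)  [load 22/24]
8 USB sticks opened.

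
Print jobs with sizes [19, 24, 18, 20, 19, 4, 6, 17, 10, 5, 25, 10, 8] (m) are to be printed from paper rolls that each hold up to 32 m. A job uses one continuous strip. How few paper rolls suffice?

Total = 25 + 24 + 20 + 19 + 19 + 18 + 17 + 10 + 10 + 8 + 6 + 5 + 4 = 185 m.
Lower bound: ⌈185/32⌉ = 6 paper rolls.
Also, 7 print jobs each exceed 16 m, and no two of those can share a roll, so at least 7 paper rolls are needed.
A packing using 7 paper rolls:
  roll 1: 25 + 6 = 31
  roll 2: 24 + 8 = 32
  roll 3: 20 + 10 = 30
  roll 4: 19 + 10 = 29
  roll 5: 19 + 5 + 4 = 28
  roll 6: 18 = 18
  roll 7: 17 = 17
This matches the lower bound, so 7 is optimal.

7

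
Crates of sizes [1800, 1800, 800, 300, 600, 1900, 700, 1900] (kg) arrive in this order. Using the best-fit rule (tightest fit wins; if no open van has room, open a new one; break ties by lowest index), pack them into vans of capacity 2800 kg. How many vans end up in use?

  1800 → van 1 (new)  [load 1800/2800]
  1800 → van 2 (new)  [load 1800/2800]
  800 → van 1  [load 2600/2800]
  300 → van 2  [load 2100/2800]
  600 → van 2  [load 2700/2800]
  1900 → van 3 (new)  [load 1900/2800]
  700 → van 3  [load 2600/2800]
  1900 → van 4 (new)  [load 1900/2800]
4 vans opened.

4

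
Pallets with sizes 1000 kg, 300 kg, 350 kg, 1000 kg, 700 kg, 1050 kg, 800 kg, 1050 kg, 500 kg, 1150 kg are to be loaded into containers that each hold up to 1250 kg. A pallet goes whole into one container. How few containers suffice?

Total = 1150 + 1050 + 1050 + 1000 + 1000 + 800 + 700 + 500 + 350 + 300 = 7900 kg.
Lower bound: ⌈7900/1250⌉ = 7 containers.
A packing using 8 containers:
  container 1: 1150 = 1150
  container 2: 1050 = 1050
  container 3: 1050 = 1050
  container 4: 1000 = 1000
  container 5: 1000 = 1000
  container 6: 800 + 350 = 1150
  container 7: 700 + 500 = 1200
  container 8: 300 = 300
No arrangement into 7 containers stays within capacity, so 8 is optimal.

8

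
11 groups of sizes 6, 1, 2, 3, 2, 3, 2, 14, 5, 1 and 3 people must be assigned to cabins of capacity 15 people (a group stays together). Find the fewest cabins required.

3

Total = 14 + 6 + 5 + 3 + 3 + 3 + 2 + 2 + 2 + 1 + 1 = 42 people.
Lower bound: ⌈42/15⌉ = 3 cabins.
A packing using 3 cabins:
  cabin 1: 14 + 1 = 15
  cabin 2: 6 + 5 + 3 + 1 = 15
  cabin 3: 3 + 3 + 2 + 2 + 2 = 12
This matches the lower bound, so 3 is optimal.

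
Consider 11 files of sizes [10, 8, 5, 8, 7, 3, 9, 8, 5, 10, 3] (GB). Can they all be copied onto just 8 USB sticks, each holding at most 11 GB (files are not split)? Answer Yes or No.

Yes

A valid assignment using 8 USB sticks:
  USB stick 1: 10 = 10
  USB stick 2: 10 = 10
  USB stick 3: 9 = 9
  USB stick 4: 8 + 3 = 11
  USB stick 5: 8 + 3 = 11
  USB stick 6: 8 = 8
  USB stick 7: 7 = 7
  USB stick 8: 5 + 5 = 10
Every load is within 11 GB, so 8 USB sticks suffice.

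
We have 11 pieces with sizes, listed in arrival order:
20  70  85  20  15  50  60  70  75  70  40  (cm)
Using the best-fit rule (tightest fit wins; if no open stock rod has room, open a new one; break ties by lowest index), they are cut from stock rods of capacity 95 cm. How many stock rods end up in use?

  20 → stock rod 1 (new)  [load 20/95]
  70 → stock rod 1  [load 90/95]
  85 → stock rod 2 (new)  [load 85/95]
  20 → stock rod 3 (new)  [load 20/95]
  15 → stock rod 3  [load 35/95]
  50 → stock rod 3  [load 85/95]
  60 → stock rod 4 (new)  [load 60/95]
  70 → stock rod 5 (new)  [load 70/95]
  75 → stock rod 6 (new)  [load 75/95]
  70 → stock rod 7 (new)  [load 70/95]
  40 → stock rod 8 (new)  [load 40/95]
8 stock rods opened.

8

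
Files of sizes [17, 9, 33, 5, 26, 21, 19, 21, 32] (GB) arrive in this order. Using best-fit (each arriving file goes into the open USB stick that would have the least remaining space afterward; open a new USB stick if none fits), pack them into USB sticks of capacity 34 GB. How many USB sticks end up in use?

7

  17 → USB stick 1 (new)  [load 17/34]
  9 → USB stick 1  [load 26/34]
  33 → USB stick 2 (new)  [load 33/34]
  5 → USB stick 1  [load 31/34]
  26 → USB stick 3 (new)  [load 26/34]
  21 → USB stick 4 (new)  [load 21/34]
  19 → USB stick 5 (new)  [load 19/34]
  21 → USB stick 6 (new)  [load 21/34]
  32 → USB stick 7 (new)  [load 32/34]
7 USB sticks opened.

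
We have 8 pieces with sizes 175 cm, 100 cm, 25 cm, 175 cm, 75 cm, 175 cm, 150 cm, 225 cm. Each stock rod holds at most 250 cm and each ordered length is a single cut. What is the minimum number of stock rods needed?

5

Total = 225 + 175 + 175 + 175 + 150 + 100 + 75 + 25 = 1100 cm.
Lower bound: ⌈1100/250⌉ = 5 stock rods.
A packing using 5 stock rods:
  stock rod 1: 225 + 25 = 250
  stock rod 2: 175 + 75 = 250
  stock rod 3: 175 = 175
  stock rod 4: 175 = 175
  stock rod 5: 150 + 100 = 250
This matches the lower bound, so 5 is optimal.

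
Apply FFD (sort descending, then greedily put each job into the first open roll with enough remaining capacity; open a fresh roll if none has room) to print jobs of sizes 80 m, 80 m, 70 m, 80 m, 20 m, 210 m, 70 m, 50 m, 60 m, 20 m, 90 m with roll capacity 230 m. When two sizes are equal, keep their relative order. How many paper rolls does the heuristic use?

Sorted descending: 210, 90, 80, 80, 80, 70, 70, 60, 50, 20, 20.
  210 → roll 1 (new)  [load 210/230]
  90 → roll 2 (new)  [load 90/230]
  80 → roll 2  [load 170/230]
  80 → roll 3 (new)  [load 80/230]
  80 → roll 3  [load 160/230]
  70 → roll 3  [load 230/230]
  70 → roll 4 (new)  [load 70/230]
  60 → roll 2  [load 230/230]
  50 → roll 4  [load 120/230]
  20 → roll 1  [load 230/230]
  20 → roll 4  [load 140/230]
4 paper rolls opened.

4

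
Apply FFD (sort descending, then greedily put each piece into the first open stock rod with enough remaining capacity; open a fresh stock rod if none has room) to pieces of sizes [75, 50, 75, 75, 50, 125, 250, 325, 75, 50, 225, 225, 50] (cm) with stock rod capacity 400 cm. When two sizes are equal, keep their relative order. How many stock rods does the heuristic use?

Sorted descending: 325, 250, 225, 225, 125, 75, 75, 75, 75, 50, 50, 50, 50.
  325 → stock rod 1 (new)  [load 325/400]
  250 → stock rod 2 (new)  [load 250/400]
  225 → stock rod 3 (new)  [load 225/400]
  225 → stock rod 4 (new)  [load 225/400]
  125 → stock rod 2  [load 375/400]
  75 → stock rod 1  [load 400/400]
  75 → stock rod 3  [load 300/400]
  75 → stock rod 3  [load 375/400]
  75 → stock rod 4  [load 300/400]
  50 → stock rod 4  [load 350/400]
  50 → stock rod 4  [load 400/400]
  50 → stock rod 5 (new)  [load 50/400]
  50 → stock rod 5  [load 100/400]
5 stock rods opened.

5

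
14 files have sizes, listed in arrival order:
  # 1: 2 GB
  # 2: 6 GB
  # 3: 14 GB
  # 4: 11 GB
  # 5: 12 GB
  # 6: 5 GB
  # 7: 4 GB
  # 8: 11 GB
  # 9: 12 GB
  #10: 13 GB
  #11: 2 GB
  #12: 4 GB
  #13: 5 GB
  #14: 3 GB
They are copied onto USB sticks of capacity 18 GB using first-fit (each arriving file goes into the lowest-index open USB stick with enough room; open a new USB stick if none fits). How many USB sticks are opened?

  2 → USB stick 1 (new)  [load 2/18]
  6 → USB stick 1  [load 8/18]
  14 → USB stick 2 (new)  [load 14/18]
  11 → USB stick 3 (new)  [load 11/18]
  12 → USB stick 4 (new)  [load 12/18]
  5 → USB stick 1  [load 13/18]
  4 → USB stick 1  [load 17/18]
  11 → USB stick 5 (new)  [load 11/18]
  12 → USB stick 6 (new)  [load 12/18]
  13 → USB stick 7 (new)  [load 13/18]
  2 → USB stick 2  [load 16/18]
  4 → USB stick 3  [load 15/18]
  5 → USB stick 4  [load 17/18]
  3 → USB stick 3  [load 18/18]
7 USB sticks opened.

7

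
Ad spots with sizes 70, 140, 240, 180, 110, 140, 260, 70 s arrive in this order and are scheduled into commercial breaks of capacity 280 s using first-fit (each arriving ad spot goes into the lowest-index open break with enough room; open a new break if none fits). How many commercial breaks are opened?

  70 → break 1 (new)  [load 70/280]
  140 → break 1  [load 210/280]
  240 → break 2 (new)  [load 240/280]
  180 → break 3 (new)  [load 180/280]
  110 → break 4 (new)  [load 110/280]
  140 → break 4  [load 250/280]
  260 → break 5 (new)  [load 260/280]
  70 → break 1  [load 280/280]
5 commercial breaks opened.

5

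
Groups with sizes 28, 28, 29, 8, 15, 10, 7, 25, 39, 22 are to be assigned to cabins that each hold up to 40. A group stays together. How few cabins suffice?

6

Total = 39 + 29 + 28 + 28 + 25 + 22 + 15 + 10 + 8 + 7 = 211.
Lower bound: ⌈211/40⌉ = 6 cabins.
A packing using 6 cabins:
  cabin 1: 39 = 39
  cabin 2: 29 + 10 = 39
  cabin 3: 28 + 8 = 36
  cabin 4: 28 + 7 = 35
  cabin 5: 25 + 15 = 40
  cabin 6: 22 = 22
This matches the lower bound, so 6 is optimal.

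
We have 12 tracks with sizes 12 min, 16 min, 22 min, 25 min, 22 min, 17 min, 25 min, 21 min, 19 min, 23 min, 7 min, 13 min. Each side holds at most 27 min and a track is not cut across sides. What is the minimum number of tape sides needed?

Total = 25 + 25 + 23 + 22 + 22 + 21 + 19 + 17 + 16 + 13 + 12 + 7 = 222 min.
Lower bound: ⌈222/27⌉ = 9 tape sides.
A packing using 10 tape sides:
  side 1: 25 = 25
  side 2: 25 = 25
  side 3: 23 = 23
  side 4: 22 = 22
  side 5: 22 = 22
  side 6: 21 = 21
  side 7: 19 + 7 = 26
  side 8: 17 = 17
  side 9: 16 = 16
  side 10: 13 + 12 = 25
No arrangement into 9 tape sides stays within capacity, so 10 is optimal.

10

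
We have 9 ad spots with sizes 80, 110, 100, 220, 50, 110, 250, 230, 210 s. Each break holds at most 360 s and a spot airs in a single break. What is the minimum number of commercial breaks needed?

4

Total = 250 + 230 + 220 + 210 + 110 + 110 + 100 + 80 + 50 = 1360 s.
Lower bound: ⌈1360/360⌉ = 4 commercial breaks.
A packing using 4 commercial breaks:
  break 1: 250 + 110 = 360
  break 2: 230 + 110 = 340
  break 3: 220 + 100 = 320
  break 4: 210 + 80 + 50 = 340
This matches the lower bound, so 4 is optimal.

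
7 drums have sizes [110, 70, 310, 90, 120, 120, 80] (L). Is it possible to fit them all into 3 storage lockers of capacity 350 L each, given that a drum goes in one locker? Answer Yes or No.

Yes

A valid assignment using 3 storage lockers:
  locker 1: 310 = 310
  locker 2: 120 + 120 + 110 = 350
  locker 3: 90 + 80 + 70 = 240
Every load is within 350 L, so 3 storage lockers suffice.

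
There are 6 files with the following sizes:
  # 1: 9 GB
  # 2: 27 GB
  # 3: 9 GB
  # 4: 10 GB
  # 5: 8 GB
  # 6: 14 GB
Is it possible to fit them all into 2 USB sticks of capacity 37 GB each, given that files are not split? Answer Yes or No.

Total = 77 GB; ⌈77/37⌉ = 3.
At least 3 USB sticks are required, but only 2 are allowed.

No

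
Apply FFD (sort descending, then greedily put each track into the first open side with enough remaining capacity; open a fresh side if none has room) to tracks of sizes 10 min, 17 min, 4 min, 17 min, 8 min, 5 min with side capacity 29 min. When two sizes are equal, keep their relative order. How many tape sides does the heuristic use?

Sorted descending: 17, 17, 10, 8, 5, 4.
  17 → side 1 (new)  [load 17/29]
  17 → side 2 (new)  [load 17/29]
  10 → side 1  [load 27/29]
  8 → side 2  [load 25/29]
  5 → side 3 (new)  [load 5/29]
  4 → side 2  [load 29/29]
3 tape sides opened.

3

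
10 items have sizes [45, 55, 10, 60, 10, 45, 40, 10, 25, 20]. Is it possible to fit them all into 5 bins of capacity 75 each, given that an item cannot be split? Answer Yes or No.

A valid assignment using 5 bins:
  bin 1: 60 + 10 = 70
  bin 2: 55 + 20 = 75
  bin 3: 45 + 25 = 70
  bin 4: 45 + 10 + 10 = 65
  bin 5: 40 = 40
Every load is within 75, so 5 bins suffice.

Yes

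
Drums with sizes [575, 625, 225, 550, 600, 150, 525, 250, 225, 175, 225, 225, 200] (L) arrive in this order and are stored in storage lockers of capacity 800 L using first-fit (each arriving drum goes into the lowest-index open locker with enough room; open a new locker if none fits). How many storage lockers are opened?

  575 → locker 1 (new)  [load 575/800]
  625 → locker 2 (new)  [load 625/800]
  225 → locker 1  [load 800/800]
  550 → locker 3 (new)  [load 550/800]
  600 → locker 4 (new)  [load 600/800]
  150 → locker 2  [load 775/800]
  525 → locker 5 (new)  [load 525/800]
  250 → locker 3  [load 800/800]
  225 → locker 5  [load 750/800]
  175 → locker 4  [load 775/800]
  225 → locker 6 (new)  [load 225/800]
  225 → locker 6  [load 450/800]
  200 → locker 6  [load 650/800]
6 storage lockers opened.

6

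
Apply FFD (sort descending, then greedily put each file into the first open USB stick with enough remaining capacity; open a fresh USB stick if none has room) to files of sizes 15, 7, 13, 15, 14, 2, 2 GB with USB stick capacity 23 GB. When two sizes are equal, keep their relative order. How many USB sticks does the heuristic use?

Sorted descending: 15, 15, 14, 13, 7, 2, 2.
  15 → USB stick 1 (new)  [load 15/23]
  15 → USB stick 2 (new)  [load 15/23]
  14 → USB stick 3 (new)  [load 14/23]
  13 → USB stick 4 (new)  [load 13/23]
  7 → USB stick 1  [load 22/23]
  2 → USB stick 2  [load 17/23]
  2 → USB stick 2  [load 19/23]
4 USB sticks opened.

4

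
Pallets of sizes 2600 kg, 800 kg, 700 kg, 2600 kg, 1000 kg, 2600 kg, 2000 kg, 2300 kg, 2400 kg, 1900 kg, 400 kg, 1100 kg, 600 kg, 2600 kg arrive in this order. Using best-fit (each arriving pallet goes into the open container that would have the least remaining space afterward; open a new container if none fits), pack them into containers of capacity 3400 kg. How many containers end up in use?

8

  2600 → container 1 (new)  [load 2600/3400]
  800 → container 1  [load 3400/3400]
  700 → container 2 (new)  [load 700/3400]
  2600 → container 2  [load 3300/3400]
  1000 → container 3 (new)  [load 1000/3400]
  2600 → container 4 (new)  [load 2600/3400]
  2000 → container 3  [load 3000/3400]
  2300 → container 5 (new)  [load 2300/3400]
  2400 → container 6 (new)  [load 2400/3400]
  1900 → container 7 (new)  [load 1900/3400]
  400 → container 3  [load 3400/3400]
  1100 → container 5  [load 3400/3400]
  600 → container 4  [load 3200/3400]
  2600 → container 8 (new)  [load 2600/3400]
8 containers opened.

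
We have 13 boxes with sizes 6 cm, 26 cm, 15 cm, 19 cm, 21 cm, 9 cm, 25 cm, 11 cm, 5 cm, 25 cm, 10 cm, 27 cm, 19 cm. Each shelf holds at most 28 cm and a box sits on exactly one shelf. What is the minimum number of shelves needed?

Total = 27 + 26 + 25 + 25 + 21 + 19 + 19 + 15 + 11 + 10 + 9 + 6 + 5 = 218 cm.
Lower bound: ⌈218/28⌉ = 8 shelves.
A packing using 9 shelves:
  shelf 1: 27 = 27
  shelf 2: 26 = 26
  shelf 3: 25 = 25
  shelf 4: 25 = 25
  shelf 5: 21 + 6 = 27
  shelf 6: 19 + 9 = 28
  shelf 7: 19 + 5 = 24
  shelf 8: 15 + 11 = 26
  shelf 9: 10 = 10
No arrangement into 8 shelves stays within capacity, so 9 is optimal.

9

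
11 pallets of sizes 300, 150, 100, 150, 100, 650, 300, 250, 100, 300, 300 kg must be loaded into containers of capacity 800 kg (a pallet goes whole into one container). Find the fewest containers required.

Total = 650 + 300 + 300 + 300 + 300 + 250 + 150 + 150 + 100 + 100 + 100 = 2700 kg.
Lower bound: ⌈2700/800⌉ = 4 containers.
A packing using 4 containers:
  container 1: 650 + 150 = 800
  container 2: 300 + 300 + 150 = 750
  container 3: 300 + 300 + 100 + 100 = 800
  container 4: 250 + 100 = 350
This matches the lower bound, so 4 is optimal.

4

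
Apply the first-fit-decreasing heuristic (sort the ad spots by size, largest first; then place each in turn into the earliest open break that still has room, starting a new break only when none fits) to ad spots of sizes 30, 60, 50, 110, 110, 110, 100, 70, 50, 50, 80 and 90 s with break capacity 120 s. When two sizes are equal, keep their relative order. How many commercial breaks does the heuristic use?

9

Sorted descending: 110, 110, 110, 100, 90, 80, 70, 60, 50, 50, 50, 30.
  110 → break 1 (new)  [load 110/120]
  110 → break 2 (new)  [load 110/120]
  110 → break 3 (new)  [load 110/120]
  100 → break 4 (new)  [load 100/120]
  90 → break 5 (new)  [load 90/120]
  80 → break 6 (new)  [load 80/120]
  70 → break 7 (new)  [load 70/120]
  60 → break 8 (new)  [load 60/120]
  50 → break 7  [load 120/120]
  50 → break 8  [load 110/120]
  50 → break 9 (new)  [load 50/120]
  30 → break 5  [load 120/120]
9 commercial breaks opened.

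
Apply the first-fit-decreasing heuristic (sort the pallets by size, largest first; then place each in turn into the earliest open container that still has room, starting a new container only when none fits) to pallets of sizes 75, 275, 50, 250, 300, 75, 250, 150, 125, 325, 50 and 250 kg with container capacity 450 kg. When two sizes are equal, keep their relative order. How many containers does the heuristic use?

6

Sorted descending: 325, 300, 275, 250, 250, 250, 150, 125, 75, 75, 50, 50.
  325 → container 1 (new)  [load 325/450]
  300 → container 2 (new)  [load 300/450]
  275 → container 3 (new)  [load 275/450]
  250 → container 4 (new)  [load 250/450]
  250 → container 5 (new)  [load 250/450]
  250 → container 6 (new)  [load 250/450]
  150 → container 2  [load 450/450]
  125 → container 1  [load 450/450]
  75 → container 3  [load 350/450]
  75 → container 3  [load 425/450]
  50 → container 4  [load 300/450]
  50 → container 4  [load 350/450]
6 containers opened.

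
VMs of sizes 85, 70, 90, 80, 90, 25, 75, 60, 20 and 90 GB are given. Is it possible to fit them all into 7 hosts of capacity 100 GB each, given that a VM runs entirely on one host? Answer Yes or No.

No

Total = 685 GB; ⌈685/100⌉ = 7.
8 VMs each exceed half the capacity and cannot share a host, forcing at least 8 hosts.
At least 8 hosts are required, but only 7 are allowed.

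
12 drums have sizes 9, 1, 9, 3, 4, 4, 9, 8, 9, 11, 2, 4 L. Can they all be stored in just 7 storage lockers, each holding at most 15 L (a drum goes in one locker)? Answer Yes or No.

Yes

A valid assignment using 6 storage lockers:
  locker 1: 11 + 4 = 15
  locker 2: 9 + 4 + 2 = 15
  locker 3: 9 + 4 + 1 = 14
  locker 4: 9 + 3 = 12
  locker 5: 9 = 9
  locker 6: 8 = 8
That uses only 6 ≤ 7, so 7 storage lockers are enough.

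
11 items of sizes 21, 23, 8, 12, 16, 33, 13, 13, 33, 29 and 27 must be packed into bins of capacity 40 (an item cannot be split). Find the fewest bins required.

Total = 33 + 33 + 29 + 27 + 23 + 21 + 16 + 13 + 13 + 12 + 8 = 228.
Lower bound: ⌈228/40⌉ = 6 bins.
A packing using 7 bins:
  bin 1: 33 = 33
  bin 2: 33 = 33
  bin 3: 29 + 8 = 37
  bin 4: 27 + 13 = 40
  bin 5: 23 + 16 = 39
  bin 6: 21 + 13 = 34
  bin 7: 12 = 12
No arrangement into 6 bins stays within capacity, so 7 is optimal.

7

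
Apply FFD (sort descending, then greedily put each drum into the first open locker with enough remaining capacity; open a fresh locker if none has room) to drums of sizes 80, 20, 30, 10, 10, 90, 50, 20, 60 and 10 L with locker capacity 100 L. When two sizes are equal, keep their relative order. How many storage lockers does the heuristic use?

Sorted descending: 90, 80, 60, 50, 30, 20, 20, 10, 10, 10.
  90 → locker 1 (new)  [load 90/100]
  80 → locker 2 (new)  [load 80/100]
  60 → locker 3 (new)  [load 60/100]
  50 → locker 4 (new)  [load 50/100]
  30 → locker 3  [load 90/100]
  20 → locker 2  [load 100/100]
  20 → locker 4  [load 70/100]
  10 → locker 1  [load 100/100]
  10 → locker 3  [load 100/100]
  10 → locker 4  [load 80/100]
4 storage lockers opened.

4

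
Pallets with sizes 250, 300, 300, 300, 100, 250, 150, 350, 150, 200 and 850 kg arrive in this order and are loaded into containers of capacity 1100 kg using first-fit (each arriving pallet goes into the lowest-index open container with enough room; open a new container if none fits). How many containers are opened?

3

  250 → container 1 (new)  [load 250/1100]
  300 → container 1  [load 550/1100]
  300 → container 1  [load 850/1100]
  300 → container 2 (new)  [load 300/1100]
  100 → container 1  [load 950/1100]
  250 → container 2  [load 550/1100]
  150 → container 1  [load 1100/1100]
  350 → container 2  [load 900/1100]
  150 → container 2  [load 1050/1100]
  200 → container 3 (new)  [load 200/1100]
  850 → container 3  [load 1050/1100]
3 containers opened.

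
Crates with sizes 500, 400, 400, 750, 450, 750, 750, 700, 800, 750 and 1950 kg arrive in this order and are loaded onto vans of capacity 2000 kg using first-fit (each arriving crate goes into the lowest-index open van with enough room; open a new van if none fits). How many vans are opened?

  500 → van 1 (new)  [load 500/2000]
  400 → van 1  [load 900/2000]
  400 → van 1  [load 1300/2000]
  750 → van 2 (new)  [load 750/2000]
  450 → van 1  [load 1750/2000]
  750 → van 2  [load 1500/2000]
  750 → van 3 (new)  [load 750/2000]
  700 → van 3  [load 1450/2000]
  800 → van 4 (new)  [load 800/2000]
  750 → van 4  [load 1550/2000]
  1950 → van 5 (new)  [load 1950/2000]
5 vans opened.

5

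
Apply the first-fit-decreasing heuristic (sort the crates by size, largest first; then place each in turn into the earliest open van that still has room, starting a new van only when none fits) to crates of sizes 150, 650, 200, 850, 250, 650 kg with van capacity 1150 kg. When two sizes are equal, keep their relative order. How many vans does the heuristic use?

Sorted descending: 850, 650, 650, 250, 200, 150.
  850 → van 1 (new)  [load 850/1150]
  650 → van 2 (new)  [load 650/1150]
  650 → van 3 (new)  [load 650/1150]
  250 → van 1  [load 1100/1150]
  200 → van 2  [load 850/1150]
  150 → van 2  [load 1000/1150]
3 vans opened.

3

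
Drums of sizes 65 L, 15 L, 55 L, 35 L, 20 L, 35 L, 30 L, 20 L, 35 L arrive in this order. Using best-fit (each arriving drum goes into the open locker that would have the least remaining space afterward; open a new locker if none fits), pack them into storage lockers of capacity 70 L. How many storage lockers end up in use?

  65 → locker 1 (new)  [load 65/70]
  15 → locker 2 (new)  [load 15/70]
  55 → locker 2  [load 70/70]
  35 → locker 3 (new)  [load 35/70]
  20 → locker 3  [load 55/70]
  35 → locker 4 (new)  [load 35/70]
  30 → locker 4  [load 65/70]
  20 → locker 5 (new)  [load 20/70]
  35 → locker 5  [load 55/70]
5 storage lockers opened.

5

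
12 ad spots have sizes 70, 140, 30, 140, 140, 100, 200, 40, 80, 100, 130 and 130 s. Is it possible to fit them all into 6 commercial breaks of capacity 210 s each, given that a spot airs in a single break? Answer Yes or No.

No

Total = 1300 s; ⌈1300/210⌉ = 7.
At least 7 commercial breaks are required, but only 6 are allowed.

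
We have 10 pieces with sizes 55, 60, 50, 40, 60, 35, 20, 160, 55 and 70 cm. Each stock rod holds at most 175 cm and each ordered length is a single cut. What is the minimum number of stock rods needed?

4

Total = 160 + 70 + 60 + 60 + 55 + 55 + 50 + 40 + 35 + 20 = 605 cm.
Lower bound: ⌈605/175⌉ = 4 stock rods.
A packing using 4 stock rods:
  stock rod 1: 160 = 160
  stock rod 2: 70 + 60 + 40 = 170
  stock rod 3: 60 + 55 + 55 = 170
  stock rod 4: 50 + 35 + 20 = 105
This matches the lower bound, so 4 is optimal.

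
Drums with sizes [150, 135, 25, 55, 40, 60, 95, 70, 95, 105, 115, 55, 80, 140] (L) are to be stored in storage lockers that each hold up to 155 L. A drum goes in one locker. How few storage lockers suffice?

9

Total = 150 + 140 + 135 + 115 + 105 + 95 + 95 + 80 + 70 + 60 + 55 + 55 + 40 + 25 = 1220 L.
Lower bound: ⌈1220/155⌉ = 8 storage lockers.
A packing using 9 storage lockers:
  locker 1: 150 = 150
  locker 2: 140 = 140
  locker 3: 135 = 135
  locker 4: 115 + 40 = 155
  locker 5: 105 + 25 = 130
  locker 6: 95 + 60 = 155
  locker 7: 95 + 55 = 150
  locker 8: 80 + 70 = 150
  locker 9: 55 = 55
No arrangement into 8 storage lockers stays within capacity, so 9 is optimal.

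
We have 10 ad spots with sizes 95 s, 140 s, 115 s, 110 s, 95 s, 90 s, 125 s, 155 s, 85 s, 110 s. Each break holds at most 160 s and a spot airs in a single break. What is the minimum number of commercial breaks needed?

Total = 155 + 140 + 125 + 115 + 110 + 110 + 95 + 95 + 90 + 85 = 1120 s.
Lower bound: ⌈1120/160⌉ = 7 commercial breaks.
Also, 10 ad spots each exceed 80 s, and no two of those can share a break, so at least 10 commercial breaks are needed.
A packing using 10 commercial breaks:
  break 1: 155 = 155
  break 2: 140 = 140
  break 3: 125 = 125
  break 4: 115 = 115
  break 5: 110 = 110
  break 6: 110 = 110
  break 7: 95 = 95
  break 8: 95 = 95
  break 9: 90 = 90
  break 10: 85 = 85
This matches the lower bound, so 10 is optimal.

10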